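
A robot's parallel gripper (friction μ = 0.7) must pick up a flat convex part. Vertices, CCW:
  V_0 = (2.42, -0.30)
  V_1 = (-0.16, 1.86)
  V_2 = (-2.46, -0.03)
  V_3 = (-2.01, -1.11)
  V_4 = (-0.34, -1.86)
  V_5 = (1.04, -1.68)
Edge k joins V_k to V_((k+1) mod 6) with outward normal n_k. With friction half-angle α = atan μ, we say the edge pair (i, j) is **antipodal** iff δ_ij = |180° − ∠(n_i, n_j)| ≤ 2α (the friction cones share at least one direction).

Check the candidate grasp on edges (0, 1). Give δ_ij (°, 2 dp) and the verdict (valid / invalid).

δ = 100.65°, invalid

α = atan 0.7 = 34.99°;  2α = 69.98°
edge 0: e_0 = (-2.58, +2.16);  n_0 = (+0.6419, +0.7668)
edge 1: e_1 = (-2.30, -1.89);  n_1 = (-0.6349, +0.7726)
∠(n_0, n_1) = 79.35°
δ = |180° − 79.35°| = 100.65°
100.65° > 2α = 69.98°  →  invalid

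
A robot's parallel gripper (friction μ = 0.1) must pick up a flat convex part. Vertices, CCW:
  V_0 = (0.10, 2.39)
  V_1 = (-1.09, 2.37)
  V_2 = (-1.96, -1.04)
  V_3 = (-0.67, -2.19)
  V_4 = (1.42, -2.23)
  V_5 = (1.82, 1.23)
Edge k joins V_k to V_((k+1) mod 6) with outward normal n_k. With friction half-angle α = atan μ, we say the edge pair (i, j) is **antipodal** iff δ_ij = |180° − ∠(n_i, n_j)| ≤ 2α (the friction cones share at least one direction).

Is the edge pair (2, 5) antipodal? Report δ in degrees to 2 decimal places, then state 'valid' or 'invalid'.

α = atan 0.1 = 5.71°;  2α = 11.42°
edge 2: e_2 = (+1.29, -1.15);  n_2 = (-0.6654, -0.7465)
edge 5: e_5 = (-1.72, +1.16);  n_5 = (+0.5591, +0.8291)
∠(n_2, n_5) = 172.28°
δ = |180° − 172.28°| = 7.72°
7.72° ≤ 2α = 11.42°  →  valid

δ = 7.72°, valid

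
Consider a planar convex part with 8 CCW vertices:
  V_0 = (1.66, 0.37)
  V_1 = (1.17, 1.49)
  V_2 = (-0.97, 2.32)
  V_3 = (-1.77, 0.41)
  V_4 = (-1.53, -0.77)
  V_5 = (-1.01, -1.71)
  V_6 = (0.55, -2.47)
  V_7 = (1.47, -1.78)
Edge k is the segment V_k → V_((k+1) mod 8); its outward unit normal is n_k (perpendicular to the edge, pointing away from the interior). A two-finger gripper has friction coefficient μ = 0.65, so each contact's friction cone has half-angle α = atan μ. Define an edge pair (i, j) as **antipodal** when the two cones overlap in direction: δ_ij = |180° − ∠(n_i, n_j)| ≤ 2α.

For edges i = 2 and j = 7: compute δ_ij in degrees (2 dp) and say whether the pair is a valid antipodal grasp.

α = atan 0.65 = 33.02°;  2α = 66.05°
edge 2: e_2 = (-0.80, -1.91);  n_2 = (-0.9224, +0.3863)
edge 7: e_7 = (+0.19, +2.15);  n_7 = (+0.9961, -0.0880)
∠(n_2, n_7) = 162.32°
δ = |180° − 162.32°| = 17.68°
17.68° ≤ 2α = 66.05°  →  valid

δ = 17.68°, valid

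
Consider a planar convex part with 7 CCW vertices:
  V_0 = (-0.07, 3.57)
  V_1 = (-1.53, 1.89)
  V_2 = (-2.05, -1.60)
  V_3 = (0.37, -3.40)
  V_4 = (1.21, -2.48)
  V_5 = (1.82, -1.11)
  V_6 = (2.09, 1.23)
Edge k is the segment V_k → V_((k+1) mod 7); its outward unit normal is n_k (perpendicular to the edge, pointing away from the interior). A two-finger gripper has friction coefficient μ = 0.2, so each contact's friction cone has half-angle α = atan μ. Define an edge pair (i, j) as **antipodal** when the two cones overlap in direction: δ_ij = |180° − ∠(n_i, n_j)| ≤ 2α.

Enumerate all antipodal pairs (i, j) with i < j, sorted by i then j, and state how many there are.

α = atan 0.2 = 11.31°;  2α = 22.62°
n_0 = (-0.7548, +0.6560)
n_1 = (-0.9891, +0.1474)
n_2 = (-0.5968, -0.8024)
n_3 = (+0.7385, -0.6743)
n_4 = (+0.9135, -0.4068)
n_5 = (+0.9934, -0.1146)
n_6 = (+0.7348, +0.6783)
  (0,1): δ = 147.48°  ·
  (0,2): δ = 85.65°  ·
  (0,3): δ = 1.41°  ✓
  (0,4): δ = 16.99°  ✓
  (0,5): δ = 34.41°  ·
  (0,6): δ = 83.70°  ·
  (1,2): δ = 118.17°  ·
  (1,3): δ = 33.92°  ·
  (1,4): δ = 15.53°  ✓
  (1,5): δ = 1.89°  ✓
  (1,6): δ = 51.18°  ·
  (2,3): δ = 95.76°  ·
  (2,4): δ = 77.36°  ·
  (2,5): δ = 59.94°  ·
  (2,6): δ = 10.65°  ✓
  (3,4): δ = 161.60°  ·
  (3,5): δ = 144.18°  ·
  (3,6): δ = 94.89°  ·
  (4,5): δ = 162.58°  ·
  (4,6): δ = 113.29°  ·
  (5,6): δ = 130.71°  ·
antipodal pairs: 5

count = 5; pairs: (0,3), (0,4), (1,4), (1,5), (2,6)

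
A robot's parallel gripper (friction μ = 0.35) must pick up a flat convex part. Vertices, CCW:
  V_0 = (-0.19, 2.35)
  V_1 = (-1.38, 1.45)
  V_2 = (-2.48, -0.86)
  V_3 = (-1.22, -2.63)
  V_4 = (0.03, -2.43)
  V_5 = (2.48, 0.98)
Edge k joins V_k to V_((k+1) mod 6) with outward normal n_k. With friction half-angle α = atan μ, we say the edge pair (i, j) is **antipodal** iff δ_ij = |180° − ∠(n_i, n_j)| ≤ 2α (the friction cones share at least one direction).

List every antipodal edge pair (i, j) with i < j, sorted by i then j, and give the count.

count = 5; pairs: (0,3), (0,4), (1,4), (2,5), (3,5)

α = atan 0.35 = 19.29°;  2α = 38.58°
n_0 = (-0.6032, +0.7976)
n_1 = (-0.9029, +0.4299)
n_2 = (-0.8147, -0.5799)
n_3 = (+0.1580, -0.9874)
n_4 = (+0.8121, -0.5835)
n_5 = (+0.4565, +0.8897)
  (0,1): δ = 152.56°  ·
  (0,2): δ = 91.65°  ·
  (0,3): δ = 28.01°  ✓
  (0,4): δ = 17.20°  ✓
  (0,5): δ = 115.74°  ·
  (1,2): δ = 119.09°  ·
  (1,3): δ = 55.45°  ·
  (1,4): δ = 10.23°  ✓
  (1,5): δ = 88.30°  ·
  (2,3): δ = 116.36°  ·
  (2,4): δ = 71.14°  ·
  (2,5): δ = 27.39°  ✓
  (3,4): δ = 134.79°  ·
  (3,5): δ = 36.25°  ✓
  (4,5): δ = 81.47°  ·
antipodal pairs: 5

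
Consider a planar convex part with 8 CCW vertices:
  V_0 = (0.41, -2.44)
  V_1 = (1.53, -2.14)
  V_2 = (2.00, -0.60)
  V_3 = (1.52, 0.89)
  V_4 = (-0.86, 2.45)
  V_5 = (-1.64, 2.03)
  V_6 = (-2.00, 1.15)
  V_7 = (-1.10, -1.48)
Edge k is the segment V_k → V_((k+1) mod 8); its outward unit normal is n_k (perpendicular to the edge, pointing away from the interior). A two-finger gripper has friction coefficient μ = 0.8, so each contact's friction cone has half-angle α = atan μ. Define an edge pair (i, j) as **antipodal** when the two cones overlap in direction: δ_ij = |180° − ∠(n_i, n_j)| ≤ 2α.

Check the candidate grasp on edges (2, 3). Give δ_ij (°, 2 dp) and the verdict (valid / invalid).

δ = 141.10°, invalid

α = atan 0.8 = 38.66°;  2α = 77.32°
edge 2: e_2 = (-0.48, +1.49);  n_2 = (+0.9518, +0.3066)
edge 3: e_3 = (-2.38, +1.56);  n_3 = (+0.5482, +0.8364)
∠(n_2, n_3) = 38.90°
δ = |180° − 38.90°| = 141.10°
141.10° > 2α = 77.32°  →  invalid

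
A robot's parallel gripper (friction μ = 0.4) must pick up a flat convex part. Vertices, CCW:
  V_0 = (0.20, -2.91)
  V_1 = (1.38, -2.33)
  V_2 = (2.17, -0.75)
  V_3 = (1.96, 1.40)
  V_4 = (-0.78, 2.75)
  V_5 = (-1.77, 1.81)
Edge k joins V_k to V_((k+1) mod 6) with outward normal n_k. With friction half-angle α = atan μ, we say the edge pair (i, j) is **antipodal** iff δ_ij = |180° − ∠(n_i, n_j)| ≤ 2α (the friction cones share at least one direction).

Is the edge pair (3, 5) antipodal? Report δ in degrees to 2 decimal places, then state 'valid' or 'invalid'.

δ = 41.12°, valid

α = atan 0.4 = 21.80°;  2α = 43.60°
edge 3: e_3 = (-2.74, +1.35);  n_3 = (+0.4420, +0.8970)
edge 5: e_5 = (+1.97, -4.72);  n_5 = (-0.9228, -0.3852)
∠(n_3, n_5) = 138.88°
δ = |180° − 138.88°| = 41.12°
41.12° ≤ 2α = 43.60°  →  valid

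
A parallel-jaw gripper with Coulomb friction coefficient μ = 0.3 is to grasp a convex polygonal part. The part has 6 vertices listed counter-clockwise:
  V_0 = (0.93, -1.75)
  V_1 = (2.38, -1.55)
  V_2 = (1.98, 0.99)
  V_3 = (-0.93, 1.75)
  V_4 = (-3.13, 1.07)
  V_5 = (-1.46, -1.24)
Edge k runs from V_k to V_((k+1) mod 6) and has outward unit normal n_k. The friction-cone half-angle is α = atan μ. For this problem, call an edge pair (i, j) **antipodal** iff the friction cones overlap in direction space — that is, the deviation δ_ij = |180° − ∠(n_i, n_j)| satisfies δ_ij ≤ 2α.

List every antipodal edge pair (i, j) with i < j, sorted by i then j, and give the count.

α = atan 0.3 = 16.70°;  2α = 33.40°
n_0 = (+0.1366, -0.9906)
n_1 = (+0.9878, +0.1556)
n_2 = (+0.2527, +0.9675)
n_3 = (-0.2953, +0.9554)
n_4 = (-0.8104, -0.5859)
n_5 = (-0.2087, -0.9780)
  (0,1): δ = 88.90°  ·
  (0,2): δ = 22.49°  ✓
  (0,3): δ = 9.32°  ✓
  (0,4): δ = 118.01°  ·
  (0,5): δ = 160.10°  ·
  (1,2): δ = 113.59°  ·
  (1,3): δ = 81.77°  ·
  (1,4): δ = 26.92°  ✓
  (1,5): δ = 69.00°  ·
  (2,3): δ = 148.19°  ·
  (2,4): δ = 39.50°  ·
  (2,5): δ = 2.59°  ✓
  (3,4): δ = 71.31°  ·
  (3,5): δ = 29.22°  ✓
  (4,5): δ = 137.91°  ·
antipodal pairs: 5

count = 5; pairs: (0,2), (0,3), (1,4), (2,5), (3,5)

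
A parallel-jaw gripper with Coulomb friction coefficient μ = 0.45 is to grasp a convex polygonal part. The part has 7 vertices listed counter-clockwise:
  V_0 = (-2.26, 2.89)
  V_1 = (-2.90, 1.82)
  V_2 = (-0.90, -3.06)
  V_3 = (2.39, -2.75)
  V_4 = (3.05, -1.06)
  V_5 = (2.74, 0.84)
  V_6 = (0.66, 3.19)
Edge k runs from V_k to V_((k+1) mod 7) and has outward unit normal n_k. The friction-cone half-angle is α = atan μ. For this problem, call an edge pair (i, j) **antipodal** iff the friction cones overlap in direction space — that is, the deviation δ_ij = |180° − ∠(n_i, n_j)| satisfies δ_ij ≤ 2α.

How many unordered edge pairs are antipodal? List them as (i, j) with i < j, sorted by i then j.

count = 6; pairs: (0,3), (0,4), (1,3), (1,4), (1,5), (2,6)

α = atan 0.45 = 24.23°;  2α = 48.46°
n_0 = (-0.8582, +0.5133)
n_1 = (-0.9253, -0.3792)
n_2 = (+0.0938, -0.9956)
n_3 = (+0.9315, -0.3638)
n_4 = (+0.9869, +0.1610)
n_5 = (+0.7488, +0.6628)
n_6 = (-0.1022, +0.9948)
  (0,1): δ = 126.83°  ·
  (0,2): δ = 53.73°  ·
  (0,3): δ = 9.55°  ✓
  (0,4): δ = 40.15°  ✓
  (0,5): δ = 72.40°  ·
  (0,6): δ = 126.75°  ·
  (1,2): δ = 106.90°  ·
  (1,3): δ = 43.62°  ✓
  (1,4): δ = 13.02°  ✓
  (1,5): δ = 19.23°  ✓
  (1,6): δ = 73.58°  ·
  (2,3): δ = 116.72°  ·
  (2,4): δ = 86.12°  ·
  (2,5): δ = 53.87°  ·
  (2,6): δ = 0.48°  ✓
  (3,4): δ = 149.40°  ·
  (3,5): δ = 117.16°  ·
  (3,6): δ = 62.80°  ·
  (4,5): δ = 147.75°  ·
  (4,6): δ = 93.40°  ·
  (5,6): δ = 125.65°  ·
antipodal pairs: 6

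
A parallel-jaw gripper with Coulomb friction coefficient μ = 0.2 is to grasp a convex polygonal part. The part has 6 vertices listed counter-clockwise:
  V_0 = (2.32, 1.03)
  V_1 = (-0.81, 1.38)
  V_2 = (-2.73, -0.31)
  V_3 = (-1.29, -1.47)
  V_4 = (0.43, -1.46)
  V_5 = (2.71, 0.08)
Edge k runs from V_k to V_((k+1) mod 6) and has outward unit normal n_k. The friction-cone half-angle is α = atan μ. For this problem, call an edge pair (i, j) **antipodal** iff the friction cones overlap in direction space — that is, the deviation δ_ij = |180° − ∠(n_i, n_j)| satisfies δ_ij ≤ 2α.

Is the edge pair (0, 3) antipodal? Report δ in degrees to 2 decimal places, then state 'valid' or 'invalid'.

α = atan 0.2 = 11.31°;  2α = 22.62°
edge 0: e_0 = (-3.13, +0.35);  n_0 = (+0.1111, +0.9938)
edge 3: e_3 = (+1.72, +0.01);  n_3 = (+0.0058, -1.0000)
∠(n_0, n_3) = 173.29°
δ = |180° − 173.29°| = 6.71°
6.71° ≤ 2α = 22.62°  →  valid

δ = 6.71°, valid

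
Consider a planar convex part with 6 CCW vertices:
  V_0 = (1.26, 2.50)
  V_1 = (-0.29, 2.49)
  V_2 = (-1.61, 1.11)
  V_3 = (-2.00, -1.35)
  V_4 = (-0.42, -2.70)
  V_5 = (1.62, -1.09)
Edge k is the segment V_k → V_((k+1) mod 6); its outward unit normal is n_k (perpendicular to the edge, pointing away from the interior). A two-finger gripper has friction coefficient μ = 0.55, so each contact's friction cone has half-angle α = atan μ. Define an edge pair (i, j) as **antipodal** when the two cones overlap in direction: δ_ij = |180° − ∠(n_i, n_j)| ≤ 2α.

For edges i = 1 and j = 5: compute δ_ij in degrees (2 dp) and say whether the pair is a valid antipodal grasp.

δ = 49.45°, valid

α = atan 0.55 = 28.81°;  2α = 57.62°
edge 1: e_1 = (-1.32, -1.38);  n_1 = (-0.7226, +0.6912)
edge 5: e_5 = (-0.36, +3.59);  n_5 = (+0.9950, +0.0998)
∠(n_1, n_5) = 130.55°
δ = |180° − 130.55°| = 49.45°
49.45° ≤ 2α = 57.62°  →  valid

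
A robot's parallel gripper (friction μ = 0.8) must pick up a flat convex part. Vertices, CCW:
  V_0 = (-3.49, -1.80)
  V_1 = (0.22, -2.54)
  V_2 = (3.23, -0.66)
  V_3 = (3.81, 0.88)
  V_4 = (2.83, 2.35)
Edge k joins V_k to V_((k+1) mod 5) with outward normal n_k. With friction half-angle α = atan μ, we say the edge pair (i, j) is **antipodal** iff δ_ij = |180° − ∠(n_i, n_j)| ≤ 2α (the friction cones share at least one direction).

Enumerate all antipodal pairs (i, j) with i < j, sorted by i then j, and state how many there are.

α = atan 0.8 = 38.66°;  2α = 77.32°
n_0 = (-0.1956, -0.9807)
n_1 = (+0.5297, -0.8482)
n_2 = (+0.9358, -0.3525)
n_3 = (+0.8321, +0.5547)
n_4 = (-0.5489, +0.8359)
  (0,1): δ = 136.73°  ·
  (0,2): δ = 99.36°  ·
  (0,3): δ = 45.03°  ✓
  (0,4): δ = 44.57°  ✓
  (1,2): δ = 142.63°  ·
  (1,3): δ = 88.30°  ·
  (1,4): δ = 1.30°  ✓
  (2,3): δ = 125.67°  ·
  (2,4): δ = 36.07°  ✓
  (3,4): δ = 90.40°  ·
antipodal pairs: 4

count = 4; pairs: (0,3), (0,4), (1,4), (2,4)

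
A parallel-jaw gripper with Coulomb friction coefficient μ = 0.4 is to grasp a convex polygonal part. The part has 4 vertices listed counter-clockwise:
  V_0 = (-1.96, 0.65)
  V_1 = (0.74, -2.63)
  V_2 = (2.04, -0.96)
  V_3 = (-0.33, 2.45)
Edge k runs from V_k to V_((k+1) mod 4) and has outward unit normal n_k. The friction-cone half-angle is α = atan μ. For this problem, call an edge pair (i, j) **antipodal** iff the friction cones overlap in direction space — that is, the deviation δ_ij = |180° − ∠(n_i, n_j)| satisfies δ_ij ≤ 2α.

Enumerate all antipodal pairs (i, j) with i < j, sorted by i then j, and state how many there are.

count = 2; pairs: (0,2), (1,3)

α = atan 0.4 = 21.80°;  2α = 43.60°
n_0 = (-0.7721, -0.6355)
n_1 = (+0.7891, -0.6143)
n_2 = (+0.8212, +0.5707)
n_3 = (-0.7412, +0.6712)
  (0,1): δ = 77.36°  ·
  (0,2): δ = 4.66°  ✓
  (0,3): δ = 98.38°  ·
  (1,2): δ = 107.30°  ·
  (1,3): δ = 4.26°  ✓
  (2,3): δ = 76.96°  ·
antipodal pairs: 2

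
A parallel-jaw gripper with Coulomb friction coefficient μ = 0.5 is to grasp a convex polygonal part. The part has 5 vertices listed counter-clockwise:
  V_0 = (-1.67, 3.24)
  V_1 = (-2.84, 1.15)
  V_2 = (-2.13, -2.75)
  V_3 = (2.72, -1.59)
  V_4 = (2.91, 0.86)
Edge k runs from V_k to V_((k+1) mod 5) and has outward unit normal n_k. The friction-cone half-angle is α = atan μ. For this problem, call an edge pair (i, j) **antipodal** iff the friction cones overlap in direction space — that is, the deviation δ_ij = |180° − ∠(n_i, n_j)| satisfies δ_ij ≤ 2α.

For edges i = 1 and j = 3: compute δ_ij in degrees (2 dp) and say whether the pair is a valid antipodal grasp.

α = atan 0.5 = 26.57°;  2α = 53.13°
edge 1: e_1 = (+0.71, -3.90);  n_1 = (-0.9838, -0.1791)
edge 3: e_3 = (+0.19, +2.45);  n_3 = (+0.9970, -0.0773)
∠(n_1, n_3) = 165.25°
δ = |180° − 165.25°| = 14.75°
14.75° ≤ 2α = 53.13°  →  valid

δ = 14.75°, valid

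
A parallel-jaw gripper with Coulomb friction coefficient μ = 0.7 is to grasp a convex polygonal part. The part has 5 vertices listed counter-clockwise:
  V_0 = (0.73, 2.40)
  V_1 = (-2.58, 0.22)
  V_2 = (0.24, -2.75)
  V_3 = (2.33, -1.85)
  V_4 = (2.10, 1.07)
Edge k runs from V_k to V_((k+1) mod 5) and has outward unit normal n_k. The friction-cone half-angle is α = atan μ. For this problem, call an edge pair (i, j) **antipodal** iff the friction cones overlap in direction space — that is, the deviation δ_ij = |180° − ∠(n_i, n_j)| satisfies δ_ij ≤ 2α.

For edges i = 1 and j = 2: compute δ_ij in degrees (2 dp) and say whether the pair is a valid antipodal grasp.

δ = 110.22°, invalid

α = atan 0.7 = 34.99°;  2α = 69.98°
edge 1: e_1 = (+2.82, -2.97);  n_1 = (-0.7252, -0.6886)
edge 2: e_2 = (+2.09, +0.90);  n_2 = (+0.3955, -0.9185)
∠(n_1, n_2) = 69.78°
δ = |180° − 69.78°| = 110.22°
110.22° > 2α = 69.98°  →  invalid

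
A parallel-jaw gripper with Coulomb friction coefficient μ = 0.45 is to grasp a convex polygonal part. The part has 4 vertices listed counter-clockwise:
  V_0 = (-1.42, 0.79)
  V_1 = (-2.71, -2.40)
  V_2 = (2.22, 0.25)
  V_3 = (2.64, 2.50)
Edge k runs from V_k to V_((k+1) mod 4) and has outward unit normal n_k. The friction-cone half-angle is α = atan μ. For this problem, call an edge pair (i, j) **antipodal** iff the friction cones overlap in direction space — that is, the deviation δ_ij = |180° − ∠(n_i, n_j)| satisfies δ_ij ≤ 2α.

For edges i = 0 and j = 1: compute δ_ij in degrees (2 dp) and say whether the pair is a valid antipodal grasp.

α = atan 0.45 = 24.23°;  2α = 48.46°
edge 0: e_0 = (-1.29, -3.19);  n_0 = (-0.9271, +0.3749)
edge 1: e_1 = (+4.93, +2.65);  n_1 = (+0.4735, -0.8808)
∠(n_0, n_1) = 140.28°
δ = |180° − 140.28°| = 39.72°
39.72° ≤ 2α = 48.46°  →  valid

δ = 39.72°, valid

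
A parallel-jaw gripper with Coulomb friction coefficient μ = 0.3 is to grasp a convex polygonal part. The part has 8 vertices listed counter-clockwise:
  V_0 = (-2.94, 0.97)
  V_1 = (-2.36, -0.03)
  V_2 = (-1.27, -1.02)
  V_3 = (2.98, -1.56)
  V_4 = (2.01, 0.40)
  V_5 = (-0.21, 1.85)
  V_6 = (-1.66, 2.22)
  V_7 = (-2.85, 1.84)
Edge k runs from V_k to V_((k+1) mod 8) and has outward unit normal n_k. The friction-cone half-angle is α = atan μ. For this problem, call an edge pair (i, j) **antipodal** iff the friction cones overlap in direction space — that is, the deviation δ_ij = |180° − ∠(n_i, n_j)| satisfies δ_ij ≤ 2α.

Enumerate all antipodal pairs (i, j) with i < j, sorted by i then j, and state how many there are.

α = atan 0.3 = 16.70°;  2α = 33.40°
n_0 = (-0.8650, -0.5017)
n_1 = (-0.6723, -0.7402)
n_2 = (-0.1260, -0.9920)
n_3 = (+0.8962, +0.4436)
n_4 = (+0.5468, +0.8372)
n_5 = (+0.2472, +0.9690)
n_6 = (-0.3042, +0.9526)
n_7 = (-0.9947, +0.1029)
  (0,1): δ = 162.36°  ·
  (0,2): δ = 127.35°  ·
  (0,3): δ = 3.78°  ✓
  (0,4): δ = 26.74°  ✓
  (0,5): δ = 45.57°  ·
  (0,6): δ = 77.60°  ·
  (0,7): δ = 143.98°  ·
  (1,2): δ = 144.99°  ·
  (1,3): δ = 21.42°  ✓
  (1,4): δ = 9.10°  ✓
  (1,5): δ = 27.93°  ✓
  (1,6): δ = 59.96°  ·
  (1,7): δ = 126.34°  ·
  (2,3): δ = 56.43°  ·
  (2,4): δ = 25.91°  ✓
  (2,5): δ = 7.07°  ✓
  (2,6): δ = 24.95°  ✓
  (2,7): δ = 91.33°  ·
  (3,4): δ = 149.48°  ·
  (3,5): δ = 130.65°  ·
  (3,6): δ = 98.62°  ·
  (3,7): δ = 32.24°  ✓
  (4,5): δ = 161.16°  ·
  (4,6): δ = 129.14°  ·
  (4,7): δ = 62.76°  ·
  (5,6): δ = 147.98°  ·
  (5,7): δ = 81.59°  ·
  (6,7): δ = 113.62°  ·
antipodal pairs: 9

count = 9; pairs: (0,3), (0,4), (1,3), (1,4), (1,5), (2,4), (2,5), (2,6), (3,7)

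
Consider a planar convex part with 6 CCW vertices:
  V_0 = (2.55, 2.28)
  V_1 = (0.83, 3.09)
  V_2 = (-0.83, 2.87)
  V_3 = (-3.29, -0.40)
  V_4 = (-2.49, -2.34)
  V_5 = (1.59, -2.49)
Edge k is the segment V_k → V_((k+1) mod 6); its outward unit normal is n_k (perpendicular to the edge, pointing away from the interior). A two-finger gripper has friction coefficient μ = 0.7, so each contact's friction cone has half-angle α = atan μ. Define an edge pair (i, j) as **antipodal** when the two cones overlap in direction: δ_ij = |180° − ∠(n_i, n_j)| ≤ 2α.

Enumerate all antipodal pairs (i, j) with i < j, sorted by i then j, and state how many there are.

count = 6; pairs: (0,3), (0,4), (1,4), (2,4), (2,5), (3,5)

α = atan 0.7 = 34.99°;  2α = 69.98°
n_0 = (+0.4261, +0.9047)
n_1 = (-0.1314, +0.9913)
n_2 = (-0.7991, +0.6012)
n_3 = (-0.9245, -0.3812)
n_4 = (-0.0367, -0.9993)
n_5 = (+0.9803, -0.1973)
  (0,1): δ = 147.23°  ·
  (0,2): δ = 101.74°  ·
  (0,3): δ = 42.37°  ✓
  (0,4): δ = 23.11°  ✓
  (0,5): δ = 103.84°  ·
  (1,2): δ = 134.50°  ·
  (1,3): δ = 75.14°  ·
  (1,4): δ = 9.65°  ✓
  (1,5): δ = 71.07°  ·
  (2,3): δ = 120.64°  ·
  (2,4): δ = 55.15°  ✓
  (2,5): δ = 25.57°  ✓
  (3,4): δ = 114.52°  ·
  (3,5): δ = 33.79°  ✓
  (4,5): δ = 99.27°  ·
antipodal pairs: 6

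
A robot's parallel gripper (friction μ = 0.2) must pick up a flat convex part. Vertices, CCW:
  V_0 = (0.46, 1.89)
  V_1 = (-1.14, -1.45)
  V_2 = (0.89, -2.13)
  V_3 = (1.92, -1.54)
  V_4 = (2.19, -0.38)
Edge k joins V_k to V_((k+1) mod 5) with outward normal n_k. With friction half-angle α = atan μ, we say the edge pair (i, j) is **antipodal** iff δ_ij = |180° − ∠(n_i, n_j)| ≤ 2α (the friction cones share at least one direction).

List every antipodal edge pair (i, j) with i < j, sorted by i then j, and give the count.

α = atan 0.2 = 11.31°;  2α = 22.62°
n_0 = (-0.9019, +0.4320)
n_1 = (-0.3176, -0.9482)
n_2 = (+0.4970, -0.8677)
n_3 = (+0.9740, -0.2267)
n_4 = (+0.7954, +0.6061)
  (0,1): δ = 82.92°  ·
  (0,2): δ = 34.60°  ·
  (0,3): δ = 12.49°  ✓
  (0,4): δ = 62.91°  ·
  (1,2): δ = 131.68°  ·
  (1,3): δ = 84.58°  ·
  (1,4): δ = 34.17°  ·
  (2,3): δ = 132.91°  ·
  (2,4): δ = 82.49°  ·
  (3,4): δ = 129.59°  ·
antipodal pairs: 1

count = 1; pairs: (0,3)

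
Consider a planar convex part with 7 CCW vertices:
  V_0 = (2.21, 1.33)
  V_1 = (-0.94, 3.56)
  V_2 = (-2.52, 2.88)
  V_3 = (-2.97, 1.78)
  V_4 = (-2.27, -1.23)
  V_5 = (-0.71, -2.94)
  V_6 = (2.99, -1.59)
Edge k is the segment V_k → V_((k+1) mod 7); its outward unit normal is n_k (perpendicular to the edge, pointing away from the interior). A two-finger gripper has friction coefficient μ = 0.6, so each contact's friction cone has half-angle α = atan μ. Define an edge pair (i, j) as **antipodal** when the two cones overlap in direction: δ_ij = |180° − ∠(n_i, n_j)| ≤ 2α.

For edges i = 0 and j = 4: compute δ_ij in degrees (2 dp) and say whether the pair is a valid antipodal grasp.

α = atan 0.6 = 30.96°;  2α = 61.93°
edge 0: e_0 = (-3.15, +2.23);  n_0 = (+0.5778, +0.8162)
edge 4: e_4 = (+1.56, -1.71);  n_4 = (-0.7388, -0.6740)
∠(n_0, n_4) = 167.67°
δ = |180° − 167.67°| = 12.33°
12.33° ≤ 2α = 61.93°  →  valid

δ = 12.33°, valid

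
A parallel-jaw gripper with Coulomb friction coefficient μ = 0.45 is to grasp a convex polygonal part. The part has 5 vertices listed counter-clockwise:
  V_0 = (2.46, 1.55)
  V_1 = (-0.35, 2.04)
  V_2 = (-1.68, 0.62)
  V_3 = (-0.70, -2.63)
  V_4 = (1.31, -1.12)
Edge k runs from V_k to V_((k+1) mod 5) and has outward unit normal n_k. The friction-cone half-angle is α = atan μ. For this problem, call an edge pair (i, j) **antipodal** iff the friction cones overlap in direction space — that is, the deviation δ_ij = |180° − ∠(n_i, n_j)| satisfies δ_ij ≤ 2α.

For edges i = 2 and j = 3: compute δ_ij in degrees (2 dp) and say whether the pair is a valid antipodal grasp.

δ = 69.86°, invalid

α = atan 0.45 = 24.23°;  2α = 48.46°
edge 2: e_2 = (+0.98, -3.25);  n_2 = (-0.9574, -0.2887)
edge 3: e_3 = (+2.01, +1.51);  n_3 = (+0.6006, -0.7995)
∠(n_2, n_3) = 110.14°
δ = |180° − 110.14°| = 69.86°
69.86° > 2α = 48.46°  →  invalid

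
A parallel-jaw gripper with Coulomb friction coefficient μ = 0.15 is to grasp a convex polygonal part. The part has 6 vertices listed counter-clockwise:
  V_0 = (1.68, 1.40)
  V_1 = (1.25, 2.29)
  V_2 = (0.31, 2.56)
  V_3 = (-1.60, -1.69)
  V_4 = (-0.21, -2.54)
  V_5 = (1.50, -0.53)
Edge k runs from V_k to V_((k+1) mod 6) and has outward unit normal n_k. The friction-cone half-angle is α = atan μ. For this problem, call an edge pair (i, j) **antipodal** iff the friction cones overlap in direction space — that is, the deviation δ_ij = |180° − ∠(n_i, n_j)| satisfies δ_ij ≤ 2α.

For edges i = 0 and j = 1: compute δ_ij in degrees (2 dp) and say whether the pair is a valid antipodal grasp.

δ = 131.81°, invalid

α = atan 0.15 = 8.53°;  2α = 17.06°
edge 0: e_0 = (-0.43, +0.89);  n_0 = (+0.9004, +0.4350)
edge 1: e_1 = (-0.94, +0.27);  n_1 = (+0.2761, +0.9611)
∠(n_0, n_1) = 48.19°
δ = |180° − 48.19°| = 131.81°
131.81° > 2α = 17.06°  →  invalid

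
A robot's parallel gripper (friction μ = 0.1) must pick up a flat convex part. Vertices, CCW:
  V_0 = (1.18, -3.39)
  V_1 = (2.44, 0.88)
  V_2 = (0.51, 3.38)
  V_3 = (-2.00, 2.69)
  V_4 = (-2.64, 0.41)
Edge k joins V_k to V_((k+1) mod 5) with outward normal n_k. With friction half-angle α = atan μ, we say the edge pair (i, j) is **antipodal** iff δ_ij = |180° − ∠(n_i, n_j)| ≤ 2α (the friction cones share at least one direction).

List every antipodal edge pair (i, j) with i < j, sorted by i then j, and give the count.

α = atan 0.1 = 5.71°;  2α = 11.42°
n_0 = (+0.9591, -0.2830)
n_1 = (+0.7916, +0.6111)
n_2 = (-0.2651, +0.9642)
n_3 = (-0.9628, +0.2703)
n_4 = (-0.7052, -0.7090)
  (0,1): δ = 125.89°  ·
  (0,2): δ = 58.19°  ·
  (0,3): δ = 0.76°  ✓
  (0,4): δ = 61.59°  ·
  (1,2): δ = 112.30°  ·
  (1,3): δ = 53.35°  ·
  (1,4): δ = 7.48°  ✓
  (2,3): δ = 121.05°  ·
  (2,4): δ = 60.22°  ·
  (3,4): δ = 119.17°  ·
antipodal pairs: 2

count = 2; pairs: (0,3), (1,4)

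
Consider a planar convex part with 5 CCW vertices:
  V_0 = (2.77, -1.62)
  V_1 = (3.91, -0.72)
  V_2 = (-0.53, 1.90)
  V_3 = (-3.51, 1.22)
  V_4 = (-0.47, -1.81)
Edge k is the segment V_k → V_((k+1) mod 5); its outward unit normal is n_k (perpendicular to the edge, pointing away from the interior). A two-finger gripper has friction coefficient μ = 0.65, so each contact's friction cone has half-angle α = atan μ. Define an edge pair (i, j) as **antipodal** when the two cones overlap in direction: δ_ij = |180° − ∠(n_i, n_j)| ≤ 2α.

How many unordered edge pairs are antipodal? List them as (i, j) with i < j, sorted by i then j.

count = 5; pairs: (0,2), (1,3), (1,4), (2,3), (2,4)

α = atan 0.65 = 33.02°;  2α = 66.05°
n_0 = (+0.6196, -0.7849)
n_1 = (+0.5082, +0.8612)
n_2 = (-0.2225, +0.9749)
n_3 = (-0.7059, -0.7083)
n_4 = (+0.0585, -0.9983)
  (0,1): δ = 68.83°  ·
  (0,2): δ = 25.44°  ✓
  (0,3): δ = 96.80°  ·
  (0,4): δ = 145.07°  ·
  (1,2): δ = 136.60°  ·
  (1,3): δ = 14.36°  ✓
  (1,4): δ = 33.90°  ✓
  (2,3): δ = 57.76°  ✓
  (2,4): δ = 9.50°  ✓
  (3,4): δ = 131.74°  ·
antipodal pairs: 5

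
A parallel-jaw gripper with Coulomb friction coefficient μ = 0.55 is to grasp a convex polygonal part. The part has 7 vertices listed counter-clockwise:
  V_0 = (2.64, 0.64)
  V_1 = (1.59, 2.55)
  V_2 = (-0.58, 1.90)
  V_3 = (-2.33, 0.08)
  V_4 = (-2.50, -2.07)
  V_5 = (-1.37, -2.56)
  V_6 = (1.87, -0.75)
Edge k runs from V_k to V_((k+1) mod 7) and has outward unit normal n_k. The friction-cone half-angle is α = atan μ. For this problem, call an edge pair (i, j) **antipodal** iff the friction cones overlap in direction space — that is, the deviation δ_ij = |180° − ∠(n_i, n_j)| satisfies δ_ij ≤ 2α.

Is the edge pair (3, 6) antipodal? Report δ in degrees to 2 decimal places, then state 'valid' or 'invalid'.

δ = 24.46°, valid

α = atan 0.55 = 28.81°;  2α = 57.62°
edge 3: e_3 = (-0.17, -2.15);  n_3 = (-0.9969, +0.0788)
edge 6: e_6 = (+0.77, +1.39);  n_6 = (+0.8748, -0.4846)
∠(n_3, n_6) = 155.54°
δ = |180° − 155.54°| = 24.46°
24.46° ≤ 2α = 57.62°  →  valid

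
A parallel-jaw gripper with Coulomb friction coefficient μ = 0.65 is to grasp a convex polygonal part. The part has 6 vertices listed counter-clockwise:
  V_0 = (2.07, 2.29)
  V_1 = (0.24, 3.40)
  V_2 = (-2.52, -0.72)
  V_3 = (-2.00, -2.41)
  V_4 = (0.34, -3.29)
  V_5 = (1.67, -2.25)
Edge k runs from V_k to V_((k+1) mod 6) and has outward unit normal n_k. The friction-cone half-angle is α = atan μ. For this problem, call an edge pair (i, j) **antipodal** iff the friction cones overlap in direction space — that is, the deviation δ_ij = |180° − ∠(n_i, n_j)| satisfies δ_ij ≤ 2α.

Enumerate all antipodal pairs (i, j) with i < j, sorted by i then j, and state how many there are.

count = 5; pairs: (0,2), (0,3), (1,4), (1,5), (2,5)

α = atan 0.65 = 33.02°;  2α = 66.05°
n_0 = (+0.5186, +0.8550)
n_1 = (-0.8308, +0.5566)
n_2 = (-0.9558, -0.2941)
n_3 = (-0.3520, -0.9360)
n_4 = (+0.6160, -0.7878)
n_5 = (+0.9961, -0.0878)
  (0,1): δ = 92.58°  ·
  (0,2): δ = 41.66°  ✓
  (0,3): δ = 10.63°  ✓
  (0,4): δ = 69.26°  ·
  (0,5): δ = 116.20°  ·
  (1,2): δ = 129.08°  ·
  (1,3): δ = 76.79°  ·
  (1,4): δ = 18.16°  ✓
  (1,5): δ = 28.78°  ✓
  (2,3): δ = 127.71°  ·
  (2,4): δ = 69.08°  ·
  (2,5): δ = 22.14°  ✓
  (3,4): δ = 121.37°  ·
  (3,5): δ = 74.43°  ·
  (4,5): δ = 133.06°  ·
antipodal pairs: 5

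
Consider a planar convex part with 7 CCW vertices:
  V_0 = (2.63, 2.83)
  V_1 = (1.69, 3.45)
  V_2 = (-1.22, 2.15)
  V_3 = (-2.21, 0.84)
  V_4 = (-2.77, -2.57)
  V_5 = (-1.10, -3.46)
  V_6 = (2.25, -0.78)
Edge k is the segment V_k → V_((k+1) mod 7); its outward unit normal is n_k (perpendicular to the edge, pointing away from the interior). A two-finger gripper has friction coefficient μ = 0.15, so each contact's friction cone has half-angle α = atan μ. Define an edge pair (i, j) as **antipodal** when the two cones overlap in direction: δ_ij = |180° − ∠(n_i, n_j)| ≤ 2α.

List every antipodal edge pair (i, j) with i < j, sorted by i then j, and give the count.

count = 4; pairs: (0,4), (1,5), (2,5), (3,6)

α = atan 0.15 = 8.53°;  2α = 17.06°
n_0 = (+0.5506, +0.8348)
n_1 = (-0.4079, +0.9130)
n_2 = (-0.7978, +0.6029)
n_3 = (-0.9868, +0.1621)
n_4 = (-0.4703, -0.8825)
n_5 = (+0.6247, -0.7809)
n_6 = (+0.9945, -0.1047)
  (0,1): δ = 122.52°  ·
  (0,2): δ = 93.67°  ·
  (0,3): δ = 65.92°  ·
  (0,4): δ = 5.35°  ✓
  (0,5): δ = 72.07°  ·
  (0,6): δ = 117.40°  ·
  (1,2): δ = 151.15°  ·
  (1,3): δ = 123.40°  ·
  (1,4): δ = 52.13°  ·
  (1,5): δ = 14.59°  ✓
  (1,6): δ = 59.92°  ·
  (2,3): δ = 152.25°  ·
  (2,4): δ = 80.98°  ·
  (2,5): δ = 14.26°  ✓
  (2,6): δ = 31.07°  ·
  (3,4): δ = 108.73°  ·
  (3,5): δ = 42.01°  ·
  (3,6): δ = 3.32°  ✓
  (4,5): δ = 113.29°  ·
  (4,6): δ = 67.95°  ·
  (5,6): δ = 134.67°  ·
antipodal pairs: 4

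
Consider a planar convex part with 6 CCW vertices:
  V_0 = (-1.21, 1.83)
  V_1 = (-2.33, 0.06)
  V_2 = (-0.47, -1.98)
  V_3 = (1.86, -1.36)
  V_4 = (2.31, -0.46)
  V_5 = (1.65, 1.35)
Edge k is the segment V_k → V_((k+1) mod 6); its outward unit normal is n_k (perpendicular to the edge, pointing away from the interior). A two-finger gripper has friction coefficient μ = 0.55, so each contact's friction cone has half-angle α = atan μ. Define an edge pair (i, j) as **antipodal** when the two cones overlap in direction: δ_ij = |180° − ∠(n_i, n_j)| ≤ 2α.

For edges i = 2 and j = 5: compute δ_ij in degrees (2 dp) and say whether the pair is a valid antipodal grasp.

α = atan 0.55 = 28.81°;  2α = 57.62°
edge 2: e_2 = (+2.33, +0.62);  n_2 = (+0.2571, -0.9664)
edge 5: e_5 = (-2.86, +0.48);  n_5 = (+0.1655, +0.9862)
∠(n_2, n_5) = 155.57°
δ = |180° − 155.57°| = 24.43°
24.43° ≤ 2α = 57.62°  →  valid

δ = 24.43°, valid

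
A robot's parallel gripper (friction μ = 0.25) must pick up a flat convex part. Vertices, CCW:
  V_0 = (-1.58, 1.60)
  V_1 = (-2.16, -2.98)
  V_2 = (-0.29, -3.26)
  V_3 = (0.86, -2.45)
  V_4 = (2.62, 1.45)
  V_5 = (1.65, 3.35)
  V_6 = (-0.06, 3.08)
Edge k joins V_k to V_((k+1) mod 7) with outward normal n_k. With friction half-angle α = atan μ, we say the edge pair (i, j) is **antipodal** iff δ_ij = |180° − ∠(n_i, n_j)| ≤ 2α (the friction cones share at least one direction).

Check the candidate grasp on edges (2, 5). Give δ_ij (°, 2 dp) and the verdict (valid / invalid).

α = atan 0.25 = 14.04°;  2α = 28.07°
edge 2: e_2 = (+1.15, +0.81);  n_2 = (+0.5758, -0.8176)
edge 5: e_5 = (-1.71, -0.27);  n_5 = (-0.1560, +0.9878)
∠(n_2, n_5) = 153.81°
δ = |180° − 153.81°| = 26.19°
26.19° ≤ 2α = 28.07°  →  valid

δ = 26.19°, valid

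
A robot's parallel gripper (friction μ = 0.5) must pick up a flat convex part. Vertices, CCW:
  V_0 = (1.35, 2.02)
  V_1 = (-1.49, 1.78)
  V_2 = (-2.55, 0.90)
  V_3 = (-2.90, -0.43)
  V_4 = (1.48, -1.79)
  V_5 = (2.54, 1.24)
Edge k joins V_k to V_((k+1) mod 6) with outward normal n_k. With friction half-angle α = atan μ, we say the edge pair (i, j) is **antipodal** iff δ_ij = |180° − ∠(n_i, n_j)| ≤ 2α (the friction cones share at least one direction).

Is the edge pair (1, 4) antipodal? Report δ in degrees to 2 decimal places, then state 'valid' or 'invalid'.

δ = 31.02°, valid

α = atan 0.5 = 26.57°;  2α = 53.13°
edge 1: e_1 = (-1.06, -0.88);  n_1 = (-0.6388, +0.7694)
edge 4: e_4 = (+1.06, +3.03);  n_4 = (+0.9439, -0.3302)
∠(n_1, n_4) = 148.98°
δ = |180° − 148.98°| = 31.02°
31.02° ≤ 2α = 53.13°  →  valid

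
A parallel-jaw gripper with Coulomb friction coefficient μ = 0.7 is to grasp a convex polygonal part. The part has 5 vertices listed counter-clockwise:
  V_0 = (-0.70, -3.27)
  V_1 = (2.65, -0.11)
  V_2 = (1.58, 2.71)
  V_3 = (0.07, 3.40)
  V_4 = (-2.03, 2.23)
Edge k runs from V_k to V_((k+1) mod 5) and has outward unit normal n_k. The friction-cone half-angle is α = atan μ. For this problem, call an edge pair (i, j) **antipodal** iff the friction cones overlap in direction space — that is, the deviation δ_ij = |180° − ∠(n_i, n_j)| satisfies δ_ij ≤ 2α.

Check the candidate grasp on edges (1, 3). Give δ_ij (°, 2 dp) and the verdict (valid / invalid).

δ = 81.65°, invalid

α = atan 0.7 = 34.99°;  2α = 69.98°
edge 1: e_1 = (-1.07, +2.82);  n_1 = (+0.9350, +0.3548)
edge 3: e_3 = (-2.10, -1.17);  n_3 = (-0.4867, +0.8736)
∠(n_1, n_3) = 98.35°
δ = |180° − 98.35°| = 81.65°
81.65° > 2α = 69.98°  →  invalid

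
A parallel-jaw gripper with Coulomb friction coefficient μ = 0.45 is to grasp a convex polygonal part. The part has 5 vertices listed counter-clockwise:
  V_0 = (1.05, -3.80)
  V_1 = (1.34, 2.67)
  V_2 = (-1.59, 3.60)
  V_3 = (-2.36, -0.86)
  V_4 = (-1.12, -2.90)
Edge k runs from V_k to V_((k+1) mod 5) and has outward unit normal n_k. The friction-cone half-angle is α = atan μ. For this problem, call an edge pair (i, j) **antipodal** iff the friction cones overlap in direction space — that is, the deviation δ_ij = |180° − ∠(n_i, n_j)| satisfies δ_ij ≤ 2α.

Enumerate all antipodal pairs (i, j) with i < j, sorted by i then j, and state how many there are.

count = 4; pairs: (0,2), (0,3), (1,3), (1,4)

α = atan 0.45 = 24.23°;  2α = 48.46°
n_0 = (+0.9990, -0.0448)
n_1 = (+0.3025, +0.9531)
n_2 = (-0.9854, +0.1701)
n_3 = (-0.8545, -0.5194)
n_4 = (-0.3831, -0.9237)
  (0,1): δ = 105.04°  ·
  (0,2): δ = 7.23°  ✓
  (0,3): δ = 33.86°  ✓
  (0,4): δ = 70.04°  ·
  (1,2): δ = 82.19°  ·
  (1,3): δ = 41.10°  ✓
  (1,4): δ = 4.92°  ✓
  (2,3): δ = 138.91°  ·
  (2,4): δ = 102.73°  ·
  (3,4): δ = 143.82°  ·
antipodal pairs: 4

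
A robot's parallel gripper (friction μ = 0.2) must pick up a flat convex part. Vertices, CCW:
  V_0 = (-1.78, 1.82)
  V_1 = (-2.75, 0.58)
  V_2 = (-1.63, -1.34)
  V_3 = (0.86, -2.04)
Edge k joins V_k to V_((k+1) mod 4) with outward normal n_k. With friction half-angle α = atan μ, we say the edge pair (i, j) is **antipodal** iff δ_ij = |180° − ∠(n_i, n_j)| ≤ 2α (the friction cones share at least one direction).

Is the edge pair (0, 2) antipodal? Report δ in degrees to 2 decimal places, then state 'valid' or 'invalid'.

α = atan 0.2 = 11.31°;  2α = 22.62°
edge 0: e_0 = (-0.97, -1.24);  n_0 = (-0.7876, +0.6161)
edge 2: e_2 = (+2.49, -0.70);  n_2 = (-0.2706, -0.9627)
∠(n_0, n_2) = 112.33°
δ = |180° − 112.33°| = 67.67°
67.67° > 2α = 22.62°  →  invalid

δ = 67.67°, invalid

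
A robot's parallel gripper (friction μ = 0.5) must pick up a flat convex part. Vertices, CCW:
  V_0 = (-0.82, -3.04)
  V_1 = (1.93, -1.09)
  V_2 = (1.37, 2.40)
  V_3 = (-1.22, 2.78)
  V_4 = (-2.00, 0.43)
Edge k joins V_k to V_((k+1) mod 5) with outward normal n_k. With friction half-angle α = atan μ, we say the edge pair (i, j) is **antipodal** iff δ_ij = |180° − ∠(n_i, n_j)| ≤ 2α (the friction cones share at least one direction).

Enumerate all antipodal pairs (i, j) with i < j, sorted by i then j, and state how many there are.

α = atan 0.5 = 26.57°;  2α = 53.13°
n_0 = (+0.5784, -0.8157)
n_1 = (+0.9874, +0.1584)
n_2 = (+0.1452, +0.9894)
n_3 = (-0.9491, +0.3150)
n_4 = (-0.9468, -0.3220)
  (0,1): δ = 116.22°  ·
  (0,2): δ = 43.69°  ✓
  (0,3): δ = 36.30°  ✓
  (0,4): δ = 73.44°  ·
  (1,2): δ = 107.46°  ·
  (1,3): δ = 27.48°  ✓
  (1,4): δ = 9.67°  ✓
  (2,3): δ = 100.01°  ·
  (2,4): δ = 62.87°  ·
  (3,4): δ = 142.86°  ·
antipodal pairs: 4

count = 4; pairs: (0,2), (0,3), (1,3), (1,4)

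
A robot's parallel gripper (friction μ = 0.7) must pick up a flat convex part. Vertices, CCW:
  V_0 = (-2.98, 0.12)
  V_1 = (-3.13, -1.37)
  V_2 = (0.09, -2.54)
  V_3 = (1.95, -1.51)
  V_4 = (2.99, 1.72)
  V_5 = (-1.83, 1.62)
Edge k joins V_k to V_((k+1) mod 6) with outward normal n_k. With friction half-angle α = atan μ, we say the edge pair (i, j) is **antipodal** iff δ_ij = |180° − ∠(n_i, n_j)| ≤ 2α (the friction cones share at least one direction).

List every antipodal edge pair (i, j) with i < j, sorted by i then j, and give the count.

α = atan 0.7 = 34.99°;  2α = 69.98°
n_0 = (-0.9950, +0.1002)
n_1 = (-0.3415, -0.9399)
n_2 = (+0.4844, -0.8748)
n_3 = (+0.9519, -0.3065)
n_4 = (-0.0207, +0.9998)
n_5 = (-0.7936, +0.6084)
  (0,1): δ = 104.22°  ·
  (0,2): δ = 55.28°  ✓
  (0,3): δ = 12.10°  ✓
  (0,4): δ = 96.94°  ·
  (0,5): δ = 148.27°  ·
  (1,2): δ = 131.06°  ·
  (1,3): δ = 87.88°  ·
  (1,4): δ = 21.16°  ✓
  (1,5): δ = 72.49°  ·
  (2,3): δ = 136.82°  ·
  (2,4): δ = 27.79°  ✓
  (2,5): δ = 23.55°  ✓
  (3,4): δ = 70.96°  ·
  (3,5): δ = 19.63°  ✓
  (4,5): δ = 128.66°  ·
antipodal pairs: 6

count = 6; pairs: (0,2), (0,3), (1,4), (2,4), (2,5), (3,5)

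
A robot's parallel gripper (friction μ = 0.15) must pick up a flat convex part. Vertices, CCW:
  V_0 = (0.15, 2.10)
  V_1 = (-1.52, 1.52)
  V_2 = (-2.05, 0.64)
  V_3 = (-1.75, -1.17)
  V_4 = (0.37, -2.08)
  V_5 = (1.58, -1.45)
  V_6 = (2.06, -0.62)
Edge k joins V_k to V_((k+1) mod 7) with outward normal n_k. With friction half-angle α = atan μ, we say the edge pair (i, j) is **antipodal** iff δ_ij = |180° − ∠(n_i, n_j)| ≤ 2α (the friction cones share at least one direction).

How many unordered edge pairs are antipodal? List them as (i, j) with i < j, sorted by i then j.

α = atan 0.15 = 8.53°;  2α = 17.06°
n_0 = (-0.3281, +0.9446)
n_1 = (-0.8566, +0.5159)
n_2 = (-0.9865, -0.1635)
n_3 = (-0.3944, -0.9189)
n_4 = (+0.4618, -0.8870)
n_5 = (+0.8657, -0.5006)
n_6 = (+0.8184, +0.5747)
  (0,1): δ = 140.21°  ·
  (0,2): δ = 99.74°  ·
  (0,3): δ = 42.38°  ·
  (0,4): δ = 8.35°  ✓
  (0,5): δ = 40.81°  ·
  (0,6): δ = 105.92°  ·
  (1,2): δ = 139.53°  ·
  (1,3): δ = 82.17°  ·
  (1,4): δ = 31.44°  ·
  (1,5): δ = 1.02°  ✓
  (1,6): δ = 66.14°  ·
  (2,3): δ = 122.64°  ·
  (2,4): δ = 71.91°  ·
  (2,5): δ = 39.45°  ·
  (2,6): δ = 25.67°  ·
  (3,4): δ = 129.26°  ·
  (3,5): δ = 96.81°  ·
  (3,6): δ = 31.69°  ·
  (4,5): δ = 147.55°  ·
  (4,6): δ = 82.43°  ·
  (5,6): δ = 114.88°  ·
antipodal pairs: 2

count = 2; pairs: (0,4), (1,5)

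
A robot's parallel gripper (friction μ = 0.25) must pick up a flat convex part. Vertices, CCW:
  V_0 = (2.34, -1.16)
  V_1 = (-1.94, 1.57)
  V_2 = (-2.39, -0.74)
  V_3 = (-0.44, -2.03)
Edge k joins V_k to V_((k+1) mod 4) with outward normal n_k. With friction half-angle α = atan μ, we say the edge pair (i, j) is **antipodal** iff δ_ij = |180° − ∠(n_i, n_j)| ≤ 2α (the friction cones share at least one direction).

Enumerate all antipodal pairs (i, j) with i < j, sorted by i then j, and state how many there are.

α = atan 0.25 = 14.04°;  2α = 28.07°
n_0 = (+0.5378, +0.8431)
n_1 = (-0.9815, +0.1912)
n_2 = (-0.5517, -0.8340)
n_3 = (+0.2987, -0.9544)
  (0,1): δ = 68.49°  ·
  (0,2): δ = 0.95°  ✓
  (0,3): δ = 49.91°  ·
  (1,2): δ = 112.46°  ·
  (1,3): δ = 61.60°  ·
  (2,3): δ = 129.14°  ·
antipodal pairs: 1

count = 1; pairs: (0,2)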